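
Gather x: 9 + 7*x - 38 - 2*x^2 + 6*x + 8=-2*x^2 + 13*x - 21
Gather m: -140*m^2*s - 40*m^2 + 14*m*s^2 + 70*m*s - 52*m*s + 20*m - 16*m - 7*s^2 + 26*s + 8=m^2*(-140*s - 40) + m*(14*s^2 + 18*s + 4) - 7*s^2 + 26*s + 8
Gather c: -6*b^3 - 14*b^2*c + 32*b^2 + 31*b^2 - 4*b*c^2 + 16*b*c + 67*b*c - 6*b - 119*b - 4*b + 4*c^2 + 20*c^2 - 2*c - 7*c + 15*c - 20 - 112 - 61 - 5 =-6*b^3 + 63*b^2 - 129*b + c^2*(24 - 4*b) + c*(-14*b^2 + 83*b + 6) - 198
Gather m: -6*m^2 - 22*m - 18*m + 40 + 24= -6*m^2 - 40*m + 64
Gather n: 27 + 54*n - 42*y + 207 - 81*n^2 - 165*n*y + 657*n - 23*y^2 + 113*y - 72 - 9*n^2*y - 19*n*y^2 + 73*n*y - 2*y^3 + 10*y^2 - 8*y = n^2*(-9*y - 81) + n*(-19*y^2 - 92*y + 711) - 2*y^3 - 13*y^2 + 63*y + 162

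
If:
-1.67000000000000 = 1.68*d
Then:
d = -0.99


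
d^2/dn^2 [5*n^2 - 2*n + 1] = 10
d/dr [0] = 0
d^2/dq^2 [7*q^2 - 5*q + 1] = 14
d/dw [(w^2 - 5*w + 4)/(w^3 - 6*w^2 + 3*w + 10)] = (-w^4 + 10*w^3 - 39*w^2 + 68*w - 62)/(w^6 - 12*w^5 + 42*w^4 - 16*w^3 - 111*w^2 + 60*w + 100)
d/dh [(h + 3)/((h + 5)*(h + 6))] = (-h^2 - 6*h - 3)/(h^4 + 22*h^3 + 181*h^2 + 660*h + 900)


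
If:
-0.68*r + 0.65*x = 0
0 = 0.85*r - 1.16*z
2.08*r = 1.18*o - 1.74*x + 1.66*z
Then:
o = 3.10404478871079*z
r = 1.36470588235294*z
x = 1.42769230769231*z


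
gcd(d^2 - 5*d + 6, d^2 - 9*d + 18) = d - 3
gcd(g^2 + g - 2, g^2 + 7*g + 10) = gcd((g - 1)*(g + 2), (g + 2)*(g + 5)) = g + 2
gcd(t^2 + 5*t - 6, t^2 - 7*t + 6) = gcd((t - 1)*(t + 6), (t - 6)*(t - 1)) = t - 1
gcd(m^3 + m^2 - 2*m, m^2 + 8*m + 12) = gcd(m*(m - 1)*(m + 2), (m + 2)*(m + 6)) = m + 2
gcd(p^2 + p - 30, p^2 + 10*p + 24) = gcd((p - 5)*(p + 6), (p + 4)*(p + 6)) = p + 6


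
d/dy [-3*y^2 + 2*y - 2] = 2 - 6*y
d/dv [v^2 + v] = 2*v + 1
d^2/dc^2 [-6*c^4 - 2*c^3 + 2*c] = 12*c*(-6*c - 1)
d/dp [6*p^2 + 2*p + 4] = 12*p + 2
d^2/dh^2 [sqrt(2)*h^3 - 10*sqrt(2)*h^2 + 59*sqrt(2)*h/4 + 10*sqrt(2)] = sqrt(2)*(6*h - 20)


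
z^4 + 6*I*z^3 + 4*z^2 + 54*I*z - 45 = (z - 3*I)*(z + I)*(z + 3*I)*(z + 5*I)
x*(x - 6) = x^2 - 6*x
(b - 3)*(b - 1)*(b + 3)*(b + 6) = b^4 + 5*b^3 - 15*b^2 - 45*b + 54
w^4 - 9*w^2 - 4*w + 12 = (w - 3)*(w - 1)*(w + 2)^2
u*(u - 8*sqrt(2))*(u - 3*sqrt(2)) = u^3 - 11*sqrt(2)*u^2 + 48*u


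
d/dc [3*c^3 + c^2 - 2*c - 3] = 9*c^2 + 2*c - 2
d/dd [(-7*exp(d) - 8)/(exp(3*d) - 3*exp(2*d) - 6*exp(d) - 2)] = (14*exp(3*d) + 3*exp(2*d) - 48*exp(d) - 34)*exp(d)/(exp(6*d) - 6*exp(5*d) - 3*exp(4*d) + 32*exp(3*d) + 48*exp(2*d) + 24*exp(d) + 4)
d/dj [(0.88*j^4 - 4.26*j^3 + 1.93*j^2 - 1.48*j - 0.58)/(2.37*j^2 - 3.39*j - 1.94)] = (4.1712*j^5 - 19.0458*j^4 + 22.054*j^3 + 21.7581*j^2 - 4.7392*j + 0.905)/(5.6169*j^4 - 16.0686*j^3 + 2.2965*j^2 + 13.1532*j + 3.7636)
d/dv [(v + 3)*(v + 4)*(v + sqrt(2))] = 3*v^2 + 2*sqrt(2)*v + 14*v + 7*sqrt(2) + 12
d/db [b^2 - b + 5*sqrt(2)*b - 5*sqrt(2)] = 2*b - 1 + 5*sqrt(2)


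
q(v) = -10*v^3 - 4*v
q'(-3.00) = -274.00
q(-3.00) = 282.00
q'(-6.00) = -1084.00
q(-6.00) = 2184.00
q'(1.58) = -78.89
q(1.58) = -45.76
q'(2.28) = -159.95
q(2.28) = -127.64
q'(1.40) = -62.80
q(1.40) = -33.04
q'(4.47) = -603.43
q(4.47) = -911.03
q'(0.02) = -4.01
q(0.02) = -0.08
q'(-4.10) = -508.30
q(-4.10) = 705.61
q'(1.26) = -51.63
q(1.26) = -25.04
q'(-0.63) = -15.91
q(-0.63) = 5.02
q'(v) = -30*v^2 - 4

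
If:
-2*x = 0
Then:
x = 0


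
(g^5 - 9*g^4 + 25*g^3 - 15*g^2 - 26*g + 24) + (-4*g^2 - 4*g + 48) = g^5 - 9*g^4 + 25*g^3 - 19*g^2 - 30*g + 72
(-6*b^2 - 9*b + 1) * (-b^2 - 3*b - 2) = 6*b^4 + 27*b^3 + 38*b^2 + 15*b - 2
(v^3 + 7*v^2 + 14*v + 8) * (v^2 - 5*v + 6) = v^5 + 2*v^4 - 15*v^3 - 20*v^2 + 44*v + 48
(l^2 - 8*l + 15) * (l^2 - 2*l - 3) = l^4 - 10*l^3 + 28*l^2 - 6*l - 45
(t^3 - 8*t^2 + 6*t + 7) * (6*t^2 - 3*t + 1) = 6*t^5 - 51*t^4 + 61*t^3 + 16*t^2 - 15*t + 7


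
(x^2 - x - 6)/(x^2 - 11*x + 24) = (x + 2)/(x - 8)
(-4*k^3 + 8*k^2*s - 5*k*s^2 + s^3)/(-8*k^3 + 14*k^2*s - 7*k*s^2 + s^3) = (-2*k + s)/(-4*k + s)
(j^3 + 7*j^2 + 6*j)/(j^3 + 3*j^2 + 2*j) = (j + 6)/(j + 2)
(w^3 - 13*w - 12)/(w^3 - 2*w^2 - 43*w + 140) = (w^2 + 4*w + 3)/(w^2 + 2*w - 35)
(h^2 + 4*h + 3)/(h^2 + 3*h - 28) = (h^2 + 4*h + 3)/(h^2 + 3*h - 28)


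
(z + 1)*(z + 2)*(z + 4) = z^3 + 7*z^2 + 14*z + 8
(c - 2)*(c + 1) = c^2 - c - 2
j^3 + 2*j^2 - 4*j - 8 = (j - 2)*(j + 2)^2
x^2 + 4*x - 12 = (x - 2)*(x + 6)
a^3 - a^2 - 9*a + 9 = (a - 3)*(a - 1)*(a + 3)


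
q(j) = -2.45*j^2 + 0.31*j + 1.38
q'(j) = 0.31 - 4.9*j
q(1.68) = -5.01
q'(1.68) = -7.92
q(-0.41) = 0.84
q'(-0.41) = 2.32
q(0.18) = 1.36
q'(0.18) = -0.57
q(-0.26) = 1.13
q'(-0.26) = 1.58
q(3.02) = -20.03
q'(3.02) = -14.49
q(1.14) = -1.45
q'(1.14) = -5.28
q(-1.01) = -1.43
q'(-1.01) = 5.26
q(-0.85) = -0.65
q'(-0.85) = 4.48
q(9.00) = -194.28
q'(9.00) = -43.79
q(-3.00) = -21.60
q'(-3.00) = 15.01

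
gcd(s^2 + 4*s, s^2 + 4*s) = s^2 + 4*s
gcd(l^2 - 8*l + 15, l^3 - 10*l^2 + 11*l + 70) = l - 5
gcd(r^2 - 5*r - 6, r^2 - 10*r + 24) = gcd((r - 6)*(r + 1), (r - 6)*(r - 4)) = r - 6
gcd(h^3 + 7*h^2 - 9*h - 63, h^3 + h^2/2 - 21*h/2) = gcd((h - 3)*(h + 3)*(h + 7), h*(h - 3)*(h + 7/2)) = h - 3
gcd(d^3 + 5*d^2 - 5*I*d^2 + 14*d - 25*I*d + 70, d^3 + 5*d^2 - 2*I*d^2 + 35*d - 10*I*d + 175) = d^2 + d*(5 - 7*I) - 35*I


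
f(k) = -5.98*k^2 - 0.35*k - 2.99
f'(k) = -11.96*k - 0.35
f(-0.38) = -3.72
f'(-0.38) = 4.19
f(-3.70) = -83.56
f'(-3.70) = 43.90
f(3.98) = -99.11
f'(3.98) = -47.95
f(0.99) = -9.20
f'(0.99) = -12.19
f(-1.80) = -21.74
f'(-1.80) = 21.18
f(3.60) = -81.75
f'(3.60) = -43.41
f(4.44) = -122.43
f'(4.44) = -53.45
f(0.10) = -3.08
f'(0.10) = -1.55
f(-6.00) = -216.17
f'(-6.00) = 71.41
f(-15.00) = -1343.24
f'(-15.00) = 179.05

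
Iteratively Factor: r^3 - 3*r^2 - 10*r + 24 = (r - 4)*(r^2 + r - 6) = (r - 4)*(r - 2)*(r + 3)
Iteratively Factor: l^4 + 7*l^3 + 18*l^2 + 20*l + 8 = (l + 2)*(l^3 + 5*l^2 + 8*l + 4) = (l + 2)^2*(l^2 + 3*l + 2) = (l + 2)^3*(l + 1)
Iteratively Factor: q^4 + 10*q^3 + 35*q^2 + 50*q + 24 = (q + 1)*(q^3 + 9*q^2 + 26*q + 24) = (q + 1)*(q + 4)*(q^2 + 5*q + 6) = (q + 1)*(q + 3)*(q + 4)*(q + 2)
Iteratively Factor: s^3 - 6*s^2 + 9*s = (s - 3)*(s^2 - 3*s) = (s - 3)^2*(s)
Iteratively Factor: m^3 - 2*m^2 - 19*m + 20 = (m - 1)*(m^2 - m - 20) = (m - 5)*(m - 1)*(m + 4)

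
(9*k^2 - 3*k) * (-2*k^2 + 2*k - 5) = -18*k^4 + 24*k^3 - 51*k^2 + 15*k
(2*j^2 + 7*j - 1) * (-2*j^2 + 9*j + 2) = -4*j^4 + 4*j^3 + 69*j^2 + 5*j - 2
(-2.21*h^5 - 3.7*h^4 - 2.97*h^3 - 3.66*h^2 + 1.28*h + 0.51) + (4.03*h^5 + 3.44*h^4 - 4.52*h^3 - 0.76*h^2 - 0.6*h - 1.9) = 1.82*h^5 - 0.26*h^4 - 7.49*h^3 - 4.42*h^2 + 0.68*h - 1.39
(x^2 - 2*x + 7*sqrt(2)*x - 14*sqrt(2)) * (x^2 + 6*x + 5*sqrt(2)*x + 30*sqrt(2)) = x^4 + 4*x^3 + 12*sqrt(2)*x^3 + 58*x^2 + 48*sqrt(2)*x^2 - 144*sqrt(2)*x + 280*x - 840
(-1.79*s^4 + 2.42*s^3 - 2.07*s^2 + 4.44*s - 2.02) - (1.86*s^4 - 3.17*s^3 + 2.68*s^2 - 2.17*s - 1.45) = -3.65*s^4 + 5.59*s^3 - 4.75*s^2 + 6.61*s - 0.57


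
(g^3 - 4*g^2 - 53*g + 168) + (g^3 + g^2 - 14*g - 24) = 2*g^3 - 3*g^2 - 67*g + 144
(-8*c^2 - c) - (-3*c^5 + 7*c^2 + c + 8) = 3*c^5 - 15*c^2 - 2*c - 8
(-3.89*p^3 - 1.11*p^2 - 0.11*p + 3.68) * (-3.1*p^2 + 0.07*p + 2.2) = 12.059*p^5 + 3.1687*p^4 - 8.2947*p^3 - 13.8577*p^2 + 0.0156*p + 8.096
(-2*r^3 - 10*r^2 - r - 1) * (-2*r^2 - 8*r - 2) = 4*r^5 + 36*r^4 + 86*r^3 + 30*r^2 + 10*r + 2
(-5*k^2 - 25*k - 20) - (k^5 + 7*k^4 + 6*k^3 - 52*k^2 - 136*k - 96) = -k^5 - 7*k^4 - 6*k^3 + 47*k^2 + 111*k + 76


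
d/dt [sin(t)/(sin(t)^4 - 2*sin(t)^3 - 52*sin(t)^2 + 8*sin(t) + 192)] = (-3*sin(t)^4 + 4*sin(t)^3 + 52*sin(t)^2 + 192)*cos(t)/((sin(t) - 8)^2*(sin(t) - 2)^2*(sin(t) + 2)^2*(sin(t) + 6)^2)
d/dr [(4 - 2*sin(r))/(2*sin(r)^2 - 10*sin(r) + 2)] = (sin(r)^2 - 4*sin(r) + 9)*cos(r)/(sin(r)^2 - 5*sin(r) + 1)^2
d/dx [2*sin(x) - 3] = 2*cos(x)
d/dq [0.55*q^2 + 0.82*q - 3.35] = 1.1*q + 0.82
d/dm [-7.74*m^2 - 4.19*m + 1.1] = -15.48*m - 4.19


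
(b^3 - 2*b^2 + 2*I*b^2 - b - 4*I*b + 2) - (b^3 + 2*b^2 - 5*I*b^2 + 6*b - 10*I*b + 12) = -4*b^2 + 7*I*b^2 - 7*b + 6*I*b - 10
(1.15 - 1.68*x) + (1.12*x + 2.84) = 3.99 - 0.56*x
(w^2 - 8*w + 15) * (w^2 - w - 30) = w^4 - 9*w^3 - 7*w^2 + 225*w - 450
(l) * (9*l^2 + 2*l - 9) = 9*l^3 + 2*l^2 - 9*l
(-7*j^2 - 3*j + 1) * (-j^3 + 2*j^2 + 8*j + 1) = 7*j^5 - 11*j^4 - 63*j^3 - 29*j^2 + 5*j + 1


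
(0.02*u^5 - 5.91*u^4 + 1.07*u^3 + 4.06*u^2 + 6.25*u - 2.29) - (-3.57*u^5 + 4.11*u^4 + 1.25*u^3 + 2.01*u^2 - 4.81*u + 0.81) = 3.59*u^5 - 10.02*u^4 - 0.18*u^3 + 2.05*u^2 + 11.06*u - 3.1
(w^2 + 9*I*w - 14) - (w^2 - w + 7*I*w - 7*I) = w + 2*I*w - 14 + 7*I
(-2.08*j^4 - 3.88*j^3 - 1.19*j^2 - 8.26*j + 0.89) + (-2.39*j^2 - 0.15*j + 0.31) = -2.08*j^4 - 3.88*j^3 - 3.58*j^2 - 8.41*j + 1.2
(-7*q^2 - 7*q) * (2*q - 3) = -14*q^3 + 7*q^2 + 21*q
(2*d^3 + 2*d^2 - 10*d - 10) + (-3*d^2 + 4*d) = 2*d^3 - d^2 - 6*d - 10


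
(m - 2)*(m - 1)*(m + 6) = m^3 + 3*m^2 - 16*m + 12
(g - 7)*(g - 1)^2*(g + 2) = g^4 - 7*g^3 - 3*g^2 + 23*g - 14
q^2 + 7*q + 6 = (q + 1)*(q + 6)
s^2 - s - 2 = (s - 2)*(s + 1)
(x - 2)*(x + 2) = x^2 - 4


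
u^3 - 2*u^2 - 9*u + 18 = (u - 3)*(u - 2)*(u + 3)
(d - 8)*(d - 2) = d^2 - 10*d + 16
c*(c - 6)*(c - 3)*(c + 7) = c^4 - 2*c^3 - 45*c^2 + 126*c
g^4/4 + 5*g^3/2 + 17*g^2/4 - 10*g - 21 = (g/4 + 1/2)*(g - 2)*(g + 3)*(g + 7)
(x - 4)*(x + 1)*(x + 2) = x^3 - x^2 - 10*x - 8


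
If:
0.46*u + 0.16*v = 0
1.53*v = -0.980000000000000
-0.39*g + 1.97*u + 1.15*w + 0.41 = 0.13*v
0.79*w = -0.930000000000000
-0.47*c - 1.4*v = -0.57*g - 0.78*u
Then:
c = 0.97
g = -1.08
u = 0.22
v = -0.64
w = -1.18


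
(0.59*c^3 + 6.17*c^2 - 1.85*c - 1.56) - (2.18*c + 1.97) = 0.59*c^3 + 6.17*c^2 - 4.03*c - 3.53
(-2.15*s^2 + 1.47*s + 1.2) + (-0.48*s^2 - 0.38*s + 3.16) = -2.63*s^2 + 1.09*s + 4.36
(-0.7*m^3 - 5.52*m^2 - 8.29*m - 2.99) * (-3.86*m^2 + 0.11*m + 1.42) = 2.702*m^5 + 21.2302*m^4 + 30.3982*m^3 + 2.7911*m^2 - 12.1007*m - 4.2458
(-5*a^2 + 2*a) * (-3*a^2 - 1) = 15*a^4 - 6*a^3 + 5*a^2 - 2*a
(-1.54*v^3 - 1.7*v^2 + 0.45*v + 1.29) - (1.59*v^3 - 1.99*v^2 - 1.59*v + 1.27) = -3.13*v^3 + 0.29*v^2 + 2.04*v + 0.02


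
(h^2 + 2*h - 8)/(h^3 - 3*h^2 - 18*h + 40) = 1/(h - 5)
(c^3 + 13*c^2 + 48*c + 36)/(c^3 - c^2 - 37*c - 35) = (c^2 + 12*c + 36)/(c^2 - 2*c - 35)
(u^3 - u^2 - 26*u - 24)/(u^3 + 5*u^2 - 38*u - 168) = (u + 1)/(u + 7)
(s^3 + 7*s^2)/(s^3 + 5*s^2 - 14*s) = s/(s - 2)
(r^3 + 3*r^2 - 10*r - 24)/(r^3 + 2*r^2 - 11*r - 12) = (r + 2)/(r + 1)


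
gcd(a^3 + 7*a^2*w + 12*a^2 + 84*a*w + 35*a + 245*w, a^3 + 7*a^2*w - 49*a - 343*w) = a^2 + 7*a*w + 7*a + 49*w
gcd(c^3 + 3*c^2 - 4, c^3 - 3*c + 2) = c^2 + c - 2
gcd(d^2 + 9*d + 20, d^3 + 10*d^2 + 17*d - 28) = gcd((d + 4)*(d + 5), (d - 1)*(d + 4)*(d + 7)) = d + 4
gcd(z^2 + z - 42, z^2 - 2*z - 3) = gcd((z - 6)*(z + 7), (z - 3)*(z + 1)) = 1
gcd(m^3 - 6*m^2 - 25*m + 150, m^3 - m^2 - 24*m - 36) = m - 6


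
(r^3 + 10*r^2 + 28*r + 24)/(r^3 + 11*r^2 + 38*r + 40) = (r^2 + 8*r + 12)/(r^2 + 9*r + 20)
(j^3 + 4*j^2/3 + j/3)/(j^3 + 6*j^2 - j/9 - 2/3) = 3*j*(j + 1)/(3*j^2 + 17*j - 6)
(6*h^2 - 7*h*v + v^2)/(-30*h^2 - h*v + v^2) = (-h + v)/(5*h + v)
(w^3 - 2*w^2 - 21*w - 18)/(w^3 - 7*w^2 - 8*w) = (w^2 - 3*w - 18)/(w*(w - 8))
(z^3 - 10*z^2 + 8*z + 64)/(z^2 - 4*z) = z - 6 - 16/z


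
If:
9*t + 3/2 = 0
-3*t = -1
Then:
No Solution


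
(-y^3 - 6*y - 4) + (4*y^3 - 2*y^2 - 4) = 3*y^3 - 2*y^2 - 6*y - 8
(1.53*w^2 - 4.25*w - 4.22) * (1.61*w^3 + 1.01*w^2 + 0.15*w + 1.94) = 2.4633*w^5 - 5.2972*w^4 - 10.8572*w^3 - 1.9315*w^2 - 8.878*w - 8.1868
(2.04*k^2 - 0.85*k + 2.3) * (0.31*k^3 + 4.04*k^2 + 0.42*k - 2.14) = 0.6324*k^5 + 7.9781*k^4 - 1.8642*k^3 + 4.5694*k^2 + 2.785*k - 4.922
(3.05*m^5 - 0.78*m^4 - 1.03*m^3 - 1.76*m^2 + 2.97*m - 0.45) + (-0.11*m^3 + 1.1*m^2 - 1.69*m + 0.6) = 3.05*m^5 - 0.78*m^4 - 1.14*m^3 - 0.66*m^2 + 1.28*m + 0.15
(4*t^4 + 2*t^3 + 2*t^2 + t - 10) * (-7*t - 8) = -28*t^5 - 46*t^4 - 30*t^3 - 23*t^2 + 62*t + 80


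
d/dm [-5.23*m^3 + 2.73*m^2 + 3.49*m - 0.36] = -15.69*m^2 + 5.46*m + 3.49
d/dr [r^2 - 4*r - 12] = 2*r - 4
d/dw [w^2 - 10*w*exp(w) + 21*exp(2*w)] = -10*w*exp(w) + 2*w + 42*exp(2*w) - 10*exp(w)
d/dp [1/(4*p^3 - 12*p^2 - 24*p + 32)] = 3*(-p^2 + 2*p + 2)/(4*(p^3 - 3*p^2 - 6*p + 8)^2)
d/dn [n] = 1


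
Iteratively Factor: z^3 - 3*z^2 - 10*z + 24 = (z - 4)*(z^2 + z - 6) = (z - 4)*(z + 3)*(z - 2)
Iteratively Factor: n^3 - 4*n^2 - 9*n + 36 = (n - 4)*(n^2 - 9) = (n - 4)*(n - 3)*(n + 3)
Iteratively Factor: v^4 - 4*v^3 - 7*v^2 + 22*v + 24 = (v - 4)*(v^3 - 7*v - 6) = (v - 4)*(v + 1)*(v^2 - v - 6) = (v - 4)*(v + 1)*(v + 2)*(v - 3)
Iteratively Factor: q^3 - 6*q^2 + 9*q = (q)*(q^2 - 6*q + 9) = q*(q - 3)*(q - 3)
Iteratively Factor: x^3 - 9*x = (x - 3)*(x^2 + 3*x) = x*(x - 3)*(x + 3)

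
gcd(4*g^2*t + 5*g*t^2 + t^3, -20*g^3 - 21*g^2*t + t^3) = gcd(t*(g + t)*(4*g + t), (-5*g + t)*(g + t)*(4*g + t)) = 4*g^2 + 5*g*t + t^2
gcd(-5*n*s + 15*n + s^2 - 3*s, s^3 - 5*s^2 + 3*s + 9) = s - 3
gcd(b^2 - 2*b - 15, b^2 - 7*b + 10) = b - 5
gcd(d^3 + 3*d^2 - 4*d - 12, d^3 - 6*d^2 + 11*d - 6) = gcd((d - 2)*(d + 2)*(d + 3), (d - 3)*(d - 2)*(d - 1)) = d - 2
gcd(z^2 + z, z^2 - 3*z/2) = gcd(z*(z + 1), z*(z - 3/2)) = z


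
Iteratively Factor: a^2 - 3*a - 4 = (a - 4)*(a + 1)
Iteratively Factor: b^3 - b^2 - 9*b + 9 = (b + 3)*(b^2 - 4*b + 3) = (b - 1)*(b + 3)*(b - 3)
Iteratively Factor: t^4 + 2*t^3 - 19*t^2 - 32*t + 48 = (t + 4)*(t^3 - 2*t^2 - 11*t + 12) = (t + 3)*(t + 4)*(t^2 - 5*t + 4) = (t - 1)*(t + 3)*(t + 4)*(t - 4)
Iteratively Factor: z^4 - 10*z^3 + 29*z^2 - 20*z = (z - 1)*(z^3 - 9*z^2 + 20*z) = (z - 4)*(z - 1)*(z^2 - 5*z) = z*(z - 4)*(z - 1)*(z - 5)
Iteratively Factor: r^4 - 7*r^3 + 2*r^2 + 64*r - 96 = (r - 4)*(r^3 - 3*r^2 - 10*r + 24) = (r - 4)*(r + 3)*(r^2 - 6*r + 8) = (r - 4)^2*(r + 3)*(r - 2)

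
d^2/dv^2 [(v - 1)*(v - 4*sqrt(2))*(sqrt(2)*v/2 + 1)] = 3*sqrt(2)*v - 6 - sqrt(2)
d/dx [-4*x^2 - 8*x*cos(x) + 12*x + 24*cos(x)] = 8*x*sin(x) - 8*x - 24*sin(x) - 8*cos(x) + 12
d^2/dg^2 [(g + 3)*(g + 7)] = 2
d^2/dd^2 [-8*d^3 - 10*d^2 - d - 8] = -48*d - 20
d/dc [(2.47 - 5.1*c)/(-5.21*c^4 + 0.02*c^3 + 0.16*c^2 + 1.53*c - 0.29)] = (-79.713*c^4 + 51.6788*c^3 + 0.6678*c^2 - 0.7904*c - 2.3001)/(27.1441*c^8 - 0.2084*c^7 - 1.6668*c^6 - 15.9362*c^5 + 3.1086*c^4 + 0.478*c^3 + 2.2481*c^2 - 0.8874*c + 0.0841)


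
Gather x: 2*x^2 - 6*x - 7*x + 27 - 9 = 2*x^2 - 13*x + 18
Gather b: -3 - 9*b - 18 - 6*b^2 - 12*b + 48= -6*b^2 - 21*b + 27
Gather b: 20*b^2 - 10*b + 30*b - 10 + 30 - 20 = 20*b^2 + 20*b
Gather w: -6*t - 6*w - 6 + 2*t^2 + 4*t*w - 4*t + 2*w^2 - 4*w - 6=2*t^2 - 10*t + 2*w^2 + w*(4*t - 10) - 12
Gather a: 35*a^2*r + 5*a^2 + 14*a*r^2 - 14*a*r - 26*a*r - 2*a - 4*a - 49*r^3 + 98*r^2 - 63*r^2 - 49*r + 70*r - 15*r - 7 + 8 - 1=a^2*(35*r + 5) + a*(14*r^2 - 40*r - 6) - 49*r^3 + 35*r^2 + 6*r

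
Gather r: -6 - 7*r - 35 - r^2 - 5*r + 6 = -r^2 - 12*r - 35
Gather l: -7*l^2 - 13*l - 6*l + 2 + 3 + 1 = -7*l^2 - 19*l + 6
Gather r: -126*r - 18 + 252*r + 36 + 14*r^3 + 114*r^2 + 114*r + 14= 14*r^3 + 114*r^2 + 240*r + 32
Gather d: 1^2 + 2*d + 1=2*d + 2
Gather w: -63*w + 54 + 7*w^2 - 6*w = 7*w^2 - 69*w + 54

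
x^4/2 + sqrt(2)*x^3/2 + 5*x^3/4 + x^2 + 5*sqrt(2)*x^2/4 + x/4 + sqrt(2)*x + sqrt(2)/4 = (x/2 + 1/2)*(x + 1/2)*(x + 1)*(x + sqrt(2))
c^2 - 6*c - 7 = (c - 7)*(c + 1)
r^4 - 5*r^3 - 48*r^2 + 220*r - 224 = (r - 8)*(r - 2)^2*(r + 7)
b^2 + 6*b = b*(b + 6)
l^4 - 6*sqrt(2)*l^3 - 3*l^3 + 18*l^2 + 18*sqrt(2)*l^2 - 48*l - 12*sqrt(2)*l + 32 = (l - 2)*(l - 1)*(l - 4*sqrt(2))*(l - 2*sqrt(2))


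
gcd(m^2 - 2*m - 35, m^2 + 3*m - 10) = m + 5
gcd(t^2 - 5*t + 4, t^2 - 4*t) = t - 4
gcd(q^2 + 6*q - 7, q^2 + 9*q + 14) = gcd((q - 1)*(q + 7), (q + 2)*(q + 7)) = q + 7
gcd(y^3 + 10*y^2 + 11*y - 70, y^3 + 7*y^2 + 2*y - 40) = y^2 + 3*y - 10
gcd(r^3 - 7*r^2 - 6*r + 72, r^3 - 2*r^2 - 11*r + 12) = r^2 - r - 12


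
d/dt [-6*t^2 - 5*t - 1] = -12*t - 5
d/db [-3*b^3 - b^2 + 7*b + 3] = -9*b^2 - 2*b + 7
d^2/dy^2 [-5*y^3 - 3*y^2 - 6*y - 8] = -30*y - 6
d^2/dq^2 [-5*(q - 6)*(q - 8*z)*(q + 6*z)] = -30*q + 20*z + 60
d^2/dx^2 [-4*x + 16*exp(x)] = 16*exp(x)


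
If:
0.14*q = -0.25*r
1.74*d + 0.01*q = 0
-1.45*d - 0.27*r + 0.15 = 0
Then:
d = 0.01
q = -0.94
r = 0.53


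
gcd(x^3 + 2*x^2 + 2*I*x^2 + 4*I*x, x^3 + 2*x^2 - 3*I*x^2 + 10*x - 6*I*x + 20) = x^2 + x*(2 + 2*I) + 4*I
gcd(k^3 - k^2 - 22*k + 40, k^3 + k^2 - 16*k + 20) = k^2 + 3*k - 10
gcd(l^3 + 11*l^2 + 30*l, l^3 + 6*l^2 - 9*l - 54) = l + 6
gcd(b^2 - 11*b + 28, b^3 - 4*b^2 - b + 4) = b - 4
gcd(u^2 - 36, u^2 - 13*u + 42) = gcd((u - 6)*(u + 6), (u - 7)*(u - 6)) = u - 6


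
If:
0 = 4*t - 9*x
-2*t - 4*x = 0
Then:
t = 0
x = 0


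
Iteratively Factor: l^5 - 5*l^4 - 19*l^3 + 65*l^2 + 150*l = (l + 3)*(l^4 - 8*l^3 + 5*l^2 + 50*l) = l*(l + 3)*(l^3 - 8*l^2 + 5*l + 50) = l*(l - 5)*(l + 3)*(l^2 - 3*l - 10) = l*(l - 5)^2*(l + 3)*(l + 2)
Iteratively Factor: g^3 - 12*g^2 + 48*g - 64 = (g - 4)*(g^2 - 8*g + 16) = (g - 4)^2*(g - 4)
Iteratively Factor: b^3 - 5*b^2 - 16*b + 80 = (b - 4)*(b^2 - b - 20) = (b - 5)*(b - 4)*(b + 4)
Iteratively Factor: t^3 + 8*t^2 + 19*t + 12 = (t + 3)*(t^2 + 5*t + 4) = (t + 3)*(t + 4)*(t + 1)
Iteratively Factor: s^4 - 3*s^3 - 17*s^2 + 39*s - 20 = (s + 4)*(s^3 - 7*s^2 + 11*s - 5) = (s - 5)*(s + 4)*(s^2 - 2*s + 1) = (s - 5)*(s - 1)*(s + 4)*(s - 1)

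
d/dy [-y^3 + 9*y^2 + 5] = 3*y*(6 - y)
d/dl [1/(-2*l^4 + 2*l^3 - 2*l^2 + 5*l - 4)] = (8*l^3 - 6*l^2 + 4*l - 5)/(2*l^4 - 2*l^3 + 2*l^2 - 5*l + 4)^2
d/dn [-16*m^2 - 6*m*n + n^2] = -6*m + 2*n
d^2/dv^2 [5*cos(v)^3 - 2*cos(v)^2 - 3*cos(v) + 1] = -3*cos(v)/4 + 4*cos(2*v) - 45*cos(3*v)/4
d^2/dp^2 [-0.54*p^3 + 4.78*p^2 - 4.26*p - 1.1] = 9.56 - 3.24*p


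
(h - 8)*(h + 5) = h^2 - 3*h - 40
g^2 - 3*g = g*(g - 3)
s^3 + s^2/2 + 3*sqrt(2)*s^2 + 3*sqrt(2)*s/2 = s*(s + 1/2)*(s + 3*sqrt(2))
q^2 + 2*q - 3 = (q - 1)*(q + 3)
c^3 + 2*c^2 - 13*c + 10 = (c - 2)*(c - 1)*(c + 5)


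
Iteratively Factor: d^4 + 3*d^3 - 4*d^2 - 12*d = (d - 2)*(d^3 + 5*d^2 + 6*d) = (d - 2)*(d + 2)*(d^2 + 3*d) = d*(d - 2)*(d + 2)*(d + 3)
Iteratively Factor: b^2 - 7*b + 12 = (b - 3)*(b - 4)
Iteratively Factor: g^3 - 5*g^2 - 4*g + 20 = (g + 2)*(g^2 - 7*g + 10) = (g - 2)*(g + 2)*(g - 5)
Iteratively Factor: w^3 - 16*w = (w + 4)*(w^2 - 4*w) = w*(w + 4)*(w - 4)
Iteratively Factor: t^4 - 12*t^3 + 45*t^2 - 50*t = (t)*(t^3 - 12*t^2 + 45*t - 50) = t*(t - 5)*(t^2 - 7*t + 10) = t*(t - 5)^2*(t - 2)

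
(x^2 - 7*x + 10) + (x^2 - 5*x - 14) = 2*x^2 - 12*x - 4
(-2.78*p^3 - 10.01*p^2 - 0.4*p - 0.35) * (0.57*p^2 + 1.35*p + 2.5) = -1.5846*p^5 - 9.4587*p^4 - 20.6915*p^3 - 25.7645*p^2 - 1.4725*p - 0.875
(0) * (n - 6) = 0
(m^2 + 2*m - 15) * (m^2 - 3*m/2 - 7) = m^4 + m^3/2 - 25*m^2 + 17*m/2 + 105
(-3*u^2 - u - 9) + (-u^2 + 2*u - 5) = -4*u^2 + u - 14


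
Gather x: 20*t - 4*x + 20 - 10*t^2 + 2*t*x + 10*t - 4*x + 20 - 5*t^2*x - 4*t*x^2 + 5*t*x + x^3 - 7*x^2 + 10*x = -10*t^2 + 30*t + x^3 + x^2*(-4*t - 7) + x*(-5*t^2 + 7*t + 2) + 40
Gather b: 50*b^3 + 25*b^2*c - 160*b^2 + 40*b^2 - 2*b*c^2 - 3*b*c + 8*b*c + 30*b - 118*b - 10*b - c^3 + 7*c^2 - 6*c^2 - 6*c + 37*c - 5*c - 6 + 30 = 50*b^3 + b^2*(25*c - 120) + b*(-2*c^2 + 5*c - 98) - c^3 + c^2 + 26*c + 24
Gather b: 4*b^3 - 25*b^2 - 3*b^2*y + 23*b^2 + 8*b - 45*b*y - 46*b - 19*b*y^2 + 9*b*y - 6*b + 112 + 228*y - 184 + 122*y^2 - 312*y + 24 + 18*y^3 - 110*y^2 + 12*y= 4*b^3 + b^2*(-3*y - 2) + b*(-19*y^2 - 36*y - 44) + 18*y^3 + 12*y^2 - 72*y - 48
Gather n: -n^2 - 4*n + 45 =-n^2 - 4*n + 45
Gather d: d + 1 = d + 1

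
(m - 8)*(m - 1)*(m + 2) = m^3 - 7*m^2 - 10*m + 16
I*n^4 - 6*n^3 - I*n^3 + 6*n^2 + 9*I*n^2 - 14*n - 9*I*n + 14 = (n - 2*I)*(n + I)*(n + 7*I)*(I*n - I)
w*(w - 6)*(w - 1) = w^3 - 7*w^2 + 6*w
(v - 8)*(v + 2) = v^2 - 6*v - 16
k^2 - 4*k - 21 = (k - 7)*(k + 3)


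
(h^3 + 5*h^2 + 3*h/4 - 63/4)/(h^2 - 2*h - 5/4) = (-4*h^3 - 20*h^2 - 3*h + 63)/(-4*h^2 + 8*h + 5)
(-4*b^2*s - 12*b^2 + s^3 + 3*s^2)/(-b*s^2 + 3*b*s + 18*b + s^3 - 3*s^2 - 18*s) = (-4*b^2 + s^2)/(-b*s + 6*b + s^2 - 6*s)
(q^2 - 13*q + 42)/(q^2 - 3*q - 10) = (-q^2 + 13*q - 42)/(-q^2 + 3*q + 10)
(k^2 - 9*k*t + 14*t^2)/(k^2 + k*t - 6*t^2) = (k - 7*t)/(k + 3*t)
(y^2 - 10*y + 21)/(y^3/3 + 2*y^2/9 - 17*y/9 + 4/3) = 9*(y^2 - 10*y + 21)/(3*y^3 + 2*y^2 - 17*y + 12)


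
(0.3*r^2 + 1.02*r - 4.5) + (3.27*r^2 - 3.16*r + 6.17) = 3.57*r^2 - 2.14*r + 1.67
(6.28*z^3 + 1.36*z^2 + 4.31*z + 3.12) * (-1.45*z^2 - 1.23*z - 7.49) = -9.106*z^5 - 9.6964*z^4 - 54.9595*z^3 - 20.0117*z^2 - 36.1195*z - 23.3688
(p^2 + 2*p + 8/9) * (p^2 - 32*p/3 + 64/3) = p^4 - 26*p^3/3 + 8*p^2/9 + 896*p/27 + 512/27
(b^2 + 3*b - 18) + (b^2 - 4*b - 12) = 2*b^2 - b - 30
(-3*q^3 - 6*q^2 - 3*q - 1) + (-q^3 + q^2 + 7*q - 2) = -4*q^3 - 5*q^2 + 4*q - 3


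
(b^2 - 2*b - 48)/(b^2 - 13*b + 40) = (b + 6)/(b - 5)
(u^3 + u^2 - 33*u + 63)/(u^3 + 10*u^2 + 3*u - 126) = (u - 3)/(u + 6)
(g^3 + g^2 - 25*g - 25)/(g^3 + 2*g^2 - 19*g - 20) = (g - 5)/(g - 4)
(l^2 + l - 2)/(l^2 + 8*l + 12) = (l - 1)/(l + 6)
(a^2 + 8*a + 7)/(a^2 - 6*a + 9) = (a^2 + 8*a + 7)/(a^2 - 6*a + 9)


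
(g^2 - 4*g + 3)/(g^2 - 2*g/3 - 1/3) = 3*(g - 3)/(3*g + 1)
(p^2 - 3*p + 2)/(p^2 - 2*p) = (p - 1)/p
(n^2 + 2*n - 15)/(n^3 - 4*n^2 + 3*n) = (n + 5)/(n*(n - 1))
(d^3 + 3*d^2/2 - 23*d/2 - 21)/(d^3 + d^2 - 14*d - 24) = (d - 7/2)/(d - 4)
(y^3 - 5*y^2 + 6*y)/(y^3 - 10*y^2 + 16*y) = (y - 3)/(y - 8)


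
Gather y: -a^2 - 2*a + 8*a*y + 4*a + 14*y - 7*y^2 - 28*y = -a^2 + 2*a - 7*y^2 + y*(8*a - 14)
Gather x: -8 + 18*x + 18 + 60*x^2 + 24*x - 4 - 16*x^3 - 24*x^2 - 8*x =-16*x^3 + 36*x^2 + 34*x + 6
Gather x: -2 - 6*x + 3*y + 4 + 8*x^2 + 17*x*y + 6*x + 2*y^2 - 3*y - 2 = 8*x^2 + 17*x*y + 2*y^2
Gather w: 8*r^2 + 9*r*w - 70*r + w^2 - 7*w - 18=8*r^2 - 70*r + w^2 + w*(9*r - 7) - 18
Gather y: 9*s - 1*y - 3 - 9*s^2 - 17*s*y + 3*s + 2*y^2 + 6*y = -9*s^2 + 12*s + 2*y^2 + y*(5 - 17*s) - 3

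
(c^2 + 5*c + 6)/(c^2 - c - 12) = (c + 2)/(c - 4)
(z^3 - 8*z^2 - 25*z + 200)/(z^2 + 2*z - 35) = (z^2 - 3*z - 40)/(z + 7)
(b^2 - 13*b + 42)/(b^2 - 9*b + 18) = (b - 7)/(b - 3)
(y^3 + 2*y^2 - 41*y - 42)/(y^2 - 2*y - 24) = (y^2 + 8*y + 7)/(y + 4)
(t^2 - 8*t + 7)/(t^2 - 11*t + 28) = (t - 1)/(t - 4)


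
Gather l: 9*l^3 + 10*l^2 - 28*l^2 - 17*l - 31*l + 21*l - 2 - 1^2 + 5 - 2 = 9*l^3 - 18*l^2 - 27*l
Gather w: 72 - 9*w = 72 - 9*w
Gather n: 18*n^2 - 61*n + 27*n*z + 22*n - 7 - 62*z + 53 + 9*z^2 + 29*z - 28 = 18*n^2 + n*(27*z - 39) + 9*z^2 - 33*z + 18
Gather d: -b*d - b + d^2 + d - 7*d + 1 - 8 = -b + d^2 + d*(-b - 6) - 7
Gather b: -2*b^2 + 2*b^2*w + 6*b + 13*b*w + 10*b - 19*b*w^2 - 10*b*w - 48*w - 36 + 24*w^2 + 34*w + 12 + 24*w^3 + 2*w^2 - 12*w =b^2*(2*w - 2) + b*(-19*w^2 + 3*w + 16) + 24*w^3 + 26*w^2 - 26*w - 24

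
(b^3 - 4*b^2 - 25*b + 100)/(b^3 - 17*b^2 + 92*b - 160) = (b + 5)/(b - 8)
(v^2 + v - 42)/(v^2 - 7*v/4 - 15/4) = 4*(-v^2 - v + 42)/(-4*v^2 + 7*v + 15)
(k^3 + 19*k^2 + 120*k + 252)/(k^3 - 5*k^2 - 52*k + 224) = (k^2 + 12*k + 36)/(k^2 - 12*k + 32)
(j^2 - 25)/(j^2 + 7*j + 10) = (j - 5)/(j + 2)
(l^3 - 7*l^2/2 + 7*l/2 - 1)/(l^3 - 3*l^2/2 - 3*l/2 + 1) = (l - 1)/(l + 1)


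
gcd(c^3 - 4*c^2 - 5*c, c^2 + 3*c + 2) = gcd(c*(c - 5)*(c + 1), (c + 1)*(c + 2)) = c + 1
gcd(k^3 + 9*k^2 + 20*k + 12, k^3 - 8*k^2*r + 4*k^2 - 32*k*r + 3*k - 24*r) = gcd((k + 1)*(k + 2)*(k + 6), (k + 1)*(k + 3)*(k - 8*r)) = k + 1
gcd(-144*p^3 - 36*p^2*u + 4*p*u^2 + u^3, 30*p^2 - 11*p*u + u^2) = 6*p - u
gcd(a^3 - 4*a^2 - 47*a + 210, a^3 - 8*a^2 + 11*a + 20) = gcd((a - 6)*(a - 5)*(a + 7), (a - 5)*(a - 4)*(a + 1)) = a - 5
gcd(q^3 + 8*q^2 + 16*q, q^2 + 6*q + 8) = q + 4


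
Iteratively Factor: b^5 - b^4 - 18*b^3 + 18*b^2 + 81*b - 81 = (b - 1)*(b^4 - 18*b^2 + 81) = (b - 1)*(b + 3)*(b^3 - 3*b^2 - 9*b + 27) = (b - 1)*(b + 3)^2*(b^2 - 6*b + 9) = (b - 3)*(b - 1)*(b + 3)^2*(b - 3)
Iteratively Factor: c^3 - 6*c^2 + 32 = (c - 4)*(c^2 - 2*c - 8) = (c - 4)^2*(c + 2)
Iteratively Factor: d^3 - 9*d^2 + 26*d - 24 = (d - 4)*(d^2 - 5*d + 6) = (d - 4)*(d - 3)*(d - 2)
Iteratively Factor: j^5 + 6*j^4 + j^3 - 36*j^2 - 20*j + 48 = (j + 4)*(j^4 + 2*j^3 - 7*j^2 - 8*j + 12) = (j - 2)*(j + 4)*(j^3 + 4*j^2 + j - 6) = (j - 2)*(j + 3)*(j + 4)*(j^2 + j - 2) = (j - 2)*(j - 1)*(j + 3)*(j + 4)*(j + 2)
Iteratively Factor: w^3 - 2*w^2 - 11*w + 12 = (w - 1)*(w^2 - w - 12) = (w - 1)*(w + 3)*(w - 4)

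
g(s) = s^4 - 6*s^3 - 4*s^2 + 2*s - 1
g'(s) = 4*s^3 - 18*s^2 - 8*s + 2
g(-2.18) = 60.38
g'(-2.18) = -107.54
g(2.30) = -62.58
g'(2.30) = -62.95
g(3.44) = -145.67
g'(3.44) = -75.69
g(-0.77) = -1.82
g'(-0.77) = -4.34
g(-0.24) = -1.62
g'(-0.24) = 2.83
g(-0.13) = -1.31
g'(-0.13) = 2.73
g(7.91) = 709.83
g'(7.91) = 792.15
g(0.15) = -0.81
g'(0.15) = 0.41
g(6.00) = -133.00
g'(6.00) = 170.00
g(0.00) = -1.00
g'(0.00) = 2.00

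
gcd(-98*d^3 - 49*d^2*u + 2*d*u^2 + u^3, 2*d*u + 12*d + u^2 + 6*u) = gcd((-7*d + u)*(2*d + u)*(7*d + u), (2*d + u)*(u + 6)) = 2*d + u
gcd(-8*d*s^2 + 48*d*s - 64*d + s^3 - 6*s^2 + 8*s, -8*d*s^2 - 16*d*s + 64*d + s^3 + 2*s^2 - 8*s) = -8*d*s + 16*d + s^2 - 2*s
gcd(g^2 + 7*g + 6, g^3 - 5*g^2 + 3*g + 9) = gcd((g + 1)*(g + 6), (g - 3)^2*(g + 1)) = g + 1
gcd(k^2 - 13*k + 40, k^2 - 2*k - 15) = k - 5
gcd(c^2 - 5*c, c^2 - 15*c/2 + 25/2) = c - 5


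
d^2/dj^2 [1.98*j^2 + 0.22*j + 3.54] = 3.96000000000000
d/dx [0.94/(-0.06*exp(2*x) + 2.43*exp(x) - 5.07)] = (0.1128*exp(x) - 2.2842)*exp(x)/(0.06*exp(2*x) - 2.43*exp(x) + 5.07)^2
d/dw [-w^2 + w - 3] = 1 - 2*w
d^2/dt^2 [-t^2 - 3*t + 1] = -2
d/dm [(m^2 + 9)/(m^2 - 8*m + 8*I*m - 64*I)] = 2*(m*(m^2 - 8*m + 8*I*m - 64*I) - (m^2 + 9)*(m - 4 + 4*I))/(m^2 - 8*m + 8*I*m - 64*I)^2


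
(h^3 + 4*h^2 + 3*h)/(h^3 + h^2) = (h + 3)/h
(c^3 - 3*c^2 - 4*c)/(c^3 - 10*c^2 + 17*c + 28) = c/(c - 7)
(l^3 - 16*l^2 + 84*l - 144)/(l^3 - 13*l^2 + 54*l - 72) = (l - 6)/(l - 3)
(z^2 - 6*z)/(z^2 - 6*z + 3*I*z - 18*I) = z/(z + 3*I)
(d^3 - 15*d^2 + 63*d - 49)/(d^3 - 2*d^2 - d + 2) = (d^2 - 14*d + 49)/(d^2 - d - 2)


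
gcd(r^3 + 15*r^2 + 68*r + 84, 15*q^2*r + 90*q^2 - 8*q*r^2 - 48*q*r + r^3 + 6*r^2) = r + 6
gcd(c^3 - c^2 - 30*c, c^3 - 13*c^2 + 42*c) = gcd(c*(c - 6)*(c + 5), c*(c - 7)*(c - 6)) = c^2 - 6*c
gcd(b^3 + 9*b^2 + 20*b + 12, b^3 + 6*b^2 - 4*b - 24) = b^2 + 8*b + 12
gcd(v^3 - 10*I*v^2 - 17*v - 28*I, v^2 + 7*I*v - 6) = v + I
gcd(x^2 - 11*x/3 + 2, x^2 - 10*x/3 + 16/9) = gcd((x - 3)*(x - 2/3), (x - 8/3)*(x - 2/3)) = x - 2/3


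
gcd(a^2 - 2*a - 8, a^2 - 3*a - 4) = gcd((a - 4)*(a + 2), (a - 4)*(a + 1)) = a - 4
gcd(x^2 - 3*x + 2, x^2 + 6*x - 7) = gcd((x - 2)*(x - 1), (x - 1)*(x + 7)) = x - 1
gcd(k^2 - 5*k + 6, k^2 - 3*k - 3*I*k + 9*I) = k - 3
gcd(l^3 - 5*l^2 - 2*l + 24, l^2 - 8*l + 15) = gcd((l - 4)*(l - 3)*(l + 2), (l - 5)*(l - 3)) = l - 3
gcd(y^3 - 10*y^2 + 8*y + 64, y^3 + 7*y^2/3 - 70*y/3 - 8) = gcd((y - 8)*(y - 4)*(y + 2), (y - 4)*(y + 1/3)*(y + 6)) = y - 4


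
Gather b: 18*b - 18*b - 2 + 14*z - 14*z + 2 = 0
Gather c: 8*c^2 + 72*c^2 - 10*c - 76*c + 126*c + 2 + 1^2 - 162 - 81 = 80*c^2 + 40*c - 240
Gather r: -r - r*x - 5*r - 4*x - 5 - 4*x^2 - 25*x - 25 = r*(-x - 6) - 4*x^2 - 29*x - 30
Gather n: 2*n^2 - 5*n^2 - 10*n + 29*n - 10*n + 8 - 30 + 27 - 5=-3*n^2 + 9*n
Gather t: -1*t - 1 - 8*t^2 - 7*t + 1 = -8*t^2 - 8*t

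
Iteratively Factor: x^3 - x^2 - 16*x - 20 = (x + 2)*(x^2 - 3*x - 10) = (x - 5)*(x + 2)*(x + 2)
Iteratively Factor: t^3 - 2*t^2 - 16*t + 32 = (t + 4)*(t^2 - 6*t + 8) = (t - 2)*(t + 4)*(t - 4)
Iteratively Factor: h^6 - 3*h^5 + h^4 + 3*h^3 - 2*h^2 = (h)*(h^5 - 3*h^4 + h^3 + 3*h^2 - 2*h) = h*(h - 1)*(h^4 - 2*h^3 - h^2 + 2*h) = h*(h - 2)*(h - 1)*(h^3 - h) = h*(h - 2)*(h - 1)*(h + 1)*(h^2 - h) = h^2*(h - 2)*(h - 1)*(h + 1)*(h - 1)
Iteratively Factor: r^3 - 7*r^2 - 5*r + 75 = (r + 3)*(r^2 - 10*r + 25) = (r - 5)*(r + 3)*(r - 5)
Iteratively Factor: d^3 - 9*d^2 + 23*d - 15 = (d - 1)*(d^2 - 8*d + 15) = (d - 3)*(d - 1)*(d - 5)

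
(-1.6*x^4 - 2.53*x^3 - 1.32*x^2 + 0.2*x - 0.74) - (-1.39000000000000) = -1.6*x^4 - 2.53*x^3 - 1.32*x^2 + 0.2*x + 0.65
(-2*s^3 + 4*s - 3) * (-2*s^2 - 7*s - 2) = 4*s^5 + 14*s^4 - 4*s^3 - 22*s^2 + 13*s + 6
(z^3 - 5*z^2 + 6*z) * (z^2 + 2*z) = z^5 - 3*z^4 - 4*z^3 + 12*z^2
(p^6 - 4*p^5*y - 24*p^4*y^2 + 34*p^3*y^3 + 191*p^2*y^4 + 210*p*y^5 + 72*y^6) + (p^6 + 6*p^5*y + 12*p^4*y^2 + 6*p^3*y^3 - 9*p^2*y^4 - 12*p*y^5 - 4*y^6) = 2*p^6 + 2*p^5*y - 12*p^4*y^2 + 40*p^3*y^3 + 182*p^2*y^4 + 198*p*y^5 + 68*y^6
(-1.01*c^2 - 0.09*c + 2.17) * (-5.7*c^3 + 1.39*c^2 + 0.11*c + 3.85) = 5.757*c^5 - 0.8909*c^4 - 12.6052*c^3 - 0.8821*c^2 - 0.1078*c + 8.3545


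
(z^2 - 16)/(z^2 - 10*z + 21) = (z^2 - 16)/(z^2 - 10*z + 21)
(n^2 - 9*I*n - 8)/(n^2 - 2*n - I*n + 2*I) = (n - 8*I)/(n - 2)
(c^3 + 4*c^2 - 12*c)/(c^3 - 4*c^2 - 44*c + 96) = c/(c - 8)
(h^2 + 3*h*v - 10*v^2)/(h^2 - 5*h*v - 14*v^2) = (-h^2 - 3*h*v + 10*v^2)/(-h^2 + 5*h*v + 14*v^2)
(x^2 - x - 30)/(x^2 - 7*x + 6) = (x + 5)/(x - 1)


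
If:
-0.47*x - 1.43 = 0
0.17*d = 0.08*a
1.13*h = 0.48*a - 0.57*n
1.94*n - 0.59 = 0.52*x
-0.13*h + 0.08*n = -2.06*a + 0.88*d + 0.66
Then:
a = 0.46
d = 0.22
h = 0.45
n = -0.51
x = -3.04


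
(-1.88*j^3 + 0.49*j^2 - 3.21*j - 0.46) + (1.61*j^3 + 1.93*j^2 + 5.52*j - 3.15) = -0.27*j^3 + 2.42*j^2 + 2.31*j - 3.61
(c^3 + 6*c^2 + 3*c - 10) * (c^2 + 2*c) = c^5 + 8*c^4 + 15*c^3 - 4*c^2 - 20*c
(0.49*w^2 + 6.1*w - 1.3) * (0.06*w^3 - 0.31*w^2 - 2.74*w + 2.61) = 0.0294*w^5 + 0.2141*w^4 - 3.3116*w^3 - 15.0321*w^2 + 19.483*w - 3.393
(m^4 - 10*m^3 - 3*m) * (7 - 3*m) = -3*m^5 + 37*m^4 - 70*m^3 + 9*m^2 - 21*m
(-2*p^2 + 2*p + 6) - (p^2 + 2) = -3*p^2 + 2*p + 4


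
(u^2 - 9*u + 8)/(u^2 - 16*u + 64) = (u - 1)/(u - 8)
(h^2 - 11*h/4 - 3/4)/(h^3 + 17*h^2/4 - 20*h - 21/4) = 1/(h + 7)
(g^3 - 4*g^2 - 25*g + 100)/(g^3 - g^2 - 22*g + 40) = (g - 5)/(g - 2)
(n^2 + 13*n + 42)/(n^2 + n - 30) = (n + 7)/(n - 5)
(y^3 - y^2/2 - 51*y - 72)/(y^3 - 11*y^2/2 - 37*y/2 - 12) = (y + 6)/(y + 1)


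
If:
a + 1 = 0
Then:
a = -1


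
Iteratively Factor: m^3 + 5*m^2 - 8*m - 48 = (m - 3)*(m^2 + 8*m + 16) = (m - 3)*(m + 4)*(m + 4)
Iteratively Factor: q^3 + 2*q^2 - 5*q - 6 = (q + 1)*(q^2 + q - 6) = (q - 2)*(q + 1)*(q + 3)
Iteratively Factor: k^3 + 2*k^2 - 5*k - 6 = (k - 2)*(k^2 + 4*k + 3) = (k - 2)*(k + 1)*(k + 3)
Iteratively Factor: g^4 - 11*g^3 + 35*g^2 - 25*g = (g)*(g^3 - 11*g^2 + 35*g - 25) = g*(g - 5)*(g^2 - 6*g + 5) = g*(g - 5)^2*(g - 1)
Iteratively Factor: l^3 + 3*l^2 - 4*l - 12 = (l - 2)*(l^2 + 5*l + 6) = (l - 2)*(l + 2)*(l + 3)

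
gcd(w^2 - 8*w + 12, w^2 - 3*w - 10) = 1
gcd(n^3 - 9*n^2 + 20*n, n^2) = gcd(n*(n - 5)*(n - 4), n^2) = n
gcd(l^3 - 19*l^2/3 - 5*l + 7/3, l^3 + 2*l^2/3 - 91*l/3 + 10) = l - 1/3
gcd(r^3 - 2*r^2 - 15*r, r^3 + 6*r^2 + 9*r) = r^2 + 3*r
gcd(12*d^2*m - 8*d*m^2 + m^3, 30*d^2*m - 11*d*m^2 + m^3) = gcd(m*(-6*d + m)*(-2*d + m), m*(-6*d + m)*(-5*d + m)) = 6*d*m - m^2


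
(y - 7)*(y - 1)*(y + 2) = y^3 - 6*y^2 - 9*y + 14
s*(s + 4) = s^2 + 4*s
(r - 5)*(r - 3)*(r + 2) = r^3 - 6*r^2 - r + 30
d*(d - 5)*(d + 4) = d^3 - d^2 - 20*d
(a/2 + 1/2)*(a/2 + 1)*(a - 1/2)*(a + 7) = a^4/4 + 19*a^3/8 + 9*a^2/2 + 5*a/8 - 7/4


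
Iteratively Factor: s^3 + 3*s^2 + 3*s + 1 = (s + 1)*(s^2 + 2*s + 1) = (s + 1)^2*(s + 1)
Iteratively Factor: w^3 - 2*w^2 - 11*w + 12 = (w - 4)*(w^2 + 2*w - 3) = (w - 4)*(w - 1)*(w + 3)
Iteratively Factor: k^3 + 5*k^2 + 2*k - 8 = (k + 2)*(k^2 + 3*k - 4) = (k - 1)*(k + 2)*(k + 4)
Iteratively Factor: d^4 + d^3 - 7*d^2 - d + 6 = (d - 1)*(d^3 + 2*d^2 - 5*d - 6) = (d - 1)*(d + 1)*(d^2 + d - 6) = (d - 2)*(d - 1)*(d + 1)*(d + 3)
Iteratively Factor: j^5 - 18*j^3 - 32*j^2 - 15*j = (j - 5)*(j^4 + 5*j^3 + 7*j^2 + 3*j) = (j - 5)*(j + 3)*(j^3 + 2*j^2 + j) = (j - 5)*(j + 1)*(j + 3)*(j^2 + j) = j*(j - 5)*(j + 1)*(j + 3)*(j + 1)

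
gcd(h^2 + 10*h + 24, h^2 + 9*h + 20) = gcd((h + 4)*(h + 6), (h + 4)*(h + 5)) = h + 4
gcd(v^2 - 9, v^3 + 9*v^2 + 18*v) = v + 3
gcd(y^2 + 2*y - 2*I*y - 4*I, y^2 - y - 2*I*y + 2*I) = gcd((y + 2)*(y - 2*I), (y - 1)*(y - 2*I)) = y - 2*I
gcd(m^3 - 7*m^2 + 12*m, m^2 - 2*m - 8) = m - 4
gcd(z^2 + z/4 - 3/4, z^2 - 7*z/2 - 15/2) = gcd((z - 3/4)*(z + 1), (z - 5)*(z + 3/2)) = 1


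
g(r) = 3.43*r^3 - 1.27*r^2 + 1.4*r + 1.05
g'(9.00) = 812.03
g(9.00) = 2411.25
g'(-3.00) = 101.63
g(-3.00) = -107.19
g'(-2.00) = 47.64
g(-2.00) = -34.27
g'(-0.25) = 2.68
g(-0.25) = 0.57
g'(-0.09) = 1.71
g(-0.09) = 0.91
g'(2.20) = 45.62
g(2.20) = 34.51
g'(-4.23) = 196.26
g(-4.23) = -287.20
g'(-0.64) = 7.24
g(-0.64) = -1.27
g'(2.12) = 42.26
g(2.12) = 30.99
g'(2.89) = 80.00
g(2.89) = 77.28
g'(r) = 10.29*r^2 - 2.54*r + 1.4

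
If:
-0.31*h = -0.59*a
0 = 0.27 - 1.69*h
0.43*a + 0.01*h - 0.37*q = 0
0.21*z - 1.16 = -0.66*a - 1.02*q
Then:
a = 0.08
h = 0.16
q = 0.10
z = 4.77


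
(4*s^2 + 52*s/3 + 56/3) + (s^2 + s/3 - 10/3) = 5*s^2 + 53*s/3 + 46/3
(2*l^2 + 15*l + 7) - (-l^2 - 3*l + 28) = 3*l^2 + 18*l - 21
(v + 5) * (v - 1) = v^2 + 4*v - 5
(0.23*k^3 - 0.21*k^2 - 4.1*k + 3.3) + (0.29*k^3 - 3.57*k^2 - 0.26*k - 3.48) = 0.52*k^3 - 3.78*k^2 - 4.36*k - 0.18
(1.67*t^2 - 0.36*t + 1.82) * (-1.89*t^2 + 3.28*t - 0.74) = -3.1563*t^4 + 6.158*t^3 - 5.8564*t^2 + 6.236*t - 1.3468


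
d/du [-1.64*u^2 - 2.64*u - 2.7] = -3.28*u - 2.64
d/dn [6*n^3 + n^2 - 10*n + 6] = 18*n^2 + 2*n - 10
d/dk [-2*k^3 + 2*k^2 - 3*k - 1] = -6*k^2 + 4*k - 3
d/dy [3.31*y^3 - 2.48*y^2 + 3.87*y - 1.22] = 9.93*y^2 - 4.96*y + 3.87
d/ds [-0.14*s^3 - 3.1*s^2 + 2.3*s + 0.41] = -0.42*s^2 - 6.2*s + 2.3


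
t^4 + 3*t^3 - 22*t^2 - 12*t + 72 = (t - 3)*(t - 2)*(t + 2)*(t + 6)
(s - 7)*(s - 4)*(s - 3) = s^3 - 14*s^2 + 61*s - 84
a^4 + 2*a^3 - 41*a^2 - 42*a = a*(a - 6)*(a + 1)*(a + 7)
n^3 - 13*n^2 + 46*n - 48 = (n - 8)*(n - 3)*(n - 2)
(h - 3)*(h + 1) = h^2 - 2*h - 3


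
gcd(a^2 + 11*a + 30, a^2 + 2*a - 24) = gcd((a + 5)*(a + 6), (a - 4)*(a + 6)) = a + 6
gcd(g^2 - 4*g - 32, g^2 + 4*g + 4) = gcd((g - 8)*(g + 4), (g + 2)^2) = 1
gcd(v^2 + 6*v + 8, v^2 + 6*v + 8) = v^2 + 6*v + 8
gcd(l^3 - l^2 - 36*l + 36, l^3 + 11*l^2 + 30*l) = l + 6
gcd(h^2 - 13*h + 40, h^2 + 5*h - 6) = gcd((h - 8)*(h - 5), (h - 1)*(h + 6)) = 1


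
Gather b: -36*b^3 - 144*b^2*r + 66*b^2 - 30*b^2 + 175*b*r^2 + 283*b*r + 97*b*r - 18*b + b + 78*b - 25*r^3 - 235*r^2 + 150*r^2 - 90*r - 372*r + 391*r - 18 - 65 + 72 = -36*b^3 + b^2*(36 - 144*r) + b*(175*r^2 + 380*r + 61) - 25*r^3 - 85*r^2 - 71*r - 11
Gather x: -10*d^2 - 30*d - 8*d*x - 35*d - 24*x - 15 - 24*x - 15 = -10*d^2 - 65*d + x*(-8*d - 48) - 30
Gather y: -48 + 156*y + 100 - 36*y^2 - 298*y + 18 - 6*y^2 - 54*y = -42*y^2 - 196*y + 70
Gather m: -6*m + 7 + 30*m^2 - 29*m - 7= 30*m^2 - 35*m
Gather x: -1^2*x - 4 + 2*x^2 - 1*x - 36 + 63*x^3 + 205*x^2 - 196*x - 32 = 63*x^3 + 207*x^2 - 198*x - 72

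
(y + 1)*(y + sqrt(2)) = y^2 + y + sqrt(2)*y + sqrt(2)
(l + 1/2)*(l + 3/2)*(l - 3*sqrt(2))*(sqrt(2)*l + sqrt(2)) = sqrt(2)*l^4 - 6*l^3 + 3*sqrt(2)*l^3 - 18*l^2 + 11*sqrt(2)*l^2/4 - 33*l/2 + 3*sqrt(2)*l/4 - 9/2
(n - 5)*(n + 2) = n^2 - 3*n - 10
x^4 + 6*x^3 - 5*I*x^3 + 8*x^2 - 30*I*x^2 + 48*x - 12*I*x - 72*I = (x + 6)*(x - 6*I)*(x - I)*(x + 2*I)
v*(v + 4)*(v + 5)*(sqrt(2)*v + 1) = sqrt(2)*v^4 + v^3 + 9*sqrt(2)*v^3 + 9*v^2 + 20*sqrt(2)*v^2 + 20*v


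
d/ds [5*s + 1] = 5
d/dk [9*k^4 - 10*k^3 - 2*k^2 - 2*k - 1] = 36*k^3 - 30*k^2 - 4*k - 2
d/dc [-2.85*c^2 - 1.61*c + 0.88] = -5.7*c - 1.61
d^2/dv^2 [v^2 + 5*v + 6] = 2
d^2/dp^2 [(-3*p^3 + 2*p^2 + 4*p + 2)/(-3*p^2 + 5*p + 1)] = 2*(18*p^3 - 27*p^2 + 63*p - 38)/(27*p^6 - 135*p^5 + 198*p^4 - 35*p^3 - 66*p^2 - 15*p - 1)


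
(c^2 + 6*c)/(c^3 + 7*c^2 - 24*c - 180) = c/(c^2 + c - 30)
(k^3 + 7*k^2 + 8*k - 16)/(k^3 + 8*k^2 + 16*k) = (k - 1)/k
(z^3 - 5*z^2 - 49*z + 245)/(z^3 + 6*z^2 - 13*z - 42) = (z^2 - 12*z + 35)/(z^2 - z - 6)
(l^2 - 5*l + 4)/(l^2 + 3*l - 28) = (l - 1)/(l + 7)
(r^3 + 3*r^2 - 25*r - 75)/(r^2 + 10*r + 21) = (r^2 - 25)/(r + 7)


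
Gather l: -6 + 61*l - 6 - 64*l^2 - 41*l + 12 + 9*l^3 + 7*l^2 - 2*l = 9*l^3 - 57*l^2 + 18*l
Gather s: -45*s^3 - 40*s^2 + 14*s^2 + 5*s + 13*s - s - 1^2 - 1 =-45*s^3 - 26*s^2 + 17*s - 2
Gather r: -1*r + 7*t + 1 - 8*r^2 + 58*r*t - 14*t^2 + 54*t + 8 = -8*r^2 + r*(58*t - 1) - 14*t^2 + 61*t + 9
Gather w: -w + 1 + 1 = 2 - w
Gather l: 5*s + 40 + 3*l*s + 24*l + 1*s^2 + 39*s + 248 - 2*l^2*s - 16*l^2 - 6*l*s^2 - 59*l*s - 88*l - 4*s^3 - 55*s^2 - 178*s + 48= l^2*(-2*s - 16) + l*(-6*s^2 - 56*s - 64) - 4*s^3 - 54*s^2 - 134*s + 336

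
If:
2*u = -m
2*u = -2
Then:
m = 2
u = -1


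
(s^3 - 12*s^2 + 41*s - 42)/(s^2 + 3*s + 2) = (s^3 - 12*s^2 + 41*s - 42)/(s^2 + 3*s + 2)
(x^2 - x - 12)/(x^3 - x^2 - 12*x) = 1/x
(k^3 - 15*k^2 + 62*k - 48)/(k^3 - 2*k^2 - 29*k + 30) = (k - 8)/(k + 5)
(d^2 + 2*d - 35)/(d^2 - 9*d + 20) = (d + 7)/(d - 4)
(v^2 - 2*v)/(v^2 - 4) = v/(v + 2)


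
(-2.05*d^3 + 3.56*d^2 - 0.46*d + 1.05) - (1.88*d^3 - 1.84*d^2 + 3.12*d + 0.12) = -3.93*d^3 + 5.4*d^2 - 3.58*d + 0.93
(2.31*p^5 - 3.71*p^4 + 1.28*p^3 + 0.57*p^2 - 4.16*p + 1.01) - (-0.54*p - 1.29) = 2.31*p^5 - 3.71*p^4 + 1.28*p^3 + 0.57*p^2 - 3.62*p + 2.3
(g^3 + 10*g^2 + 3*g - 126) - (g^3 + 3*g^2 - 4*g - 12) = 7*g^2 + 7*g - 114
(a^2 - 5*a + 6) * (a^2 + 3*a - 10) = a^4 - 2*a^3 - 19*a^2 + 68*a - 60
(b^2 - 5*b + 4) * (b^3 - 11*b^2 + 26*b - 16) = b^5 - 16*b^4 + 85*b^3 - 190*b^2 + 184*b - 64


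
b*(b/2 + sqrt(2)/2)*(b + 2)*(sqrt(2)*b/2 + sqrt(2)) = sqrt(2)*b^4/4 + b^3/2 + sqrt(2)*b^3 + sqrt(2)*b^2 + 2*b^2 + 2*b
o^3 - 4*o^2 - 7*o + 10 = (o - 5)*(o - 1)*(o + 2)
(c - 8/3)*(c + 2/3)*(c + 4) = c^3 + 2*c^2 - 88*c/9 - 64/9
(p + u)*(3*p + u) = 3*p^2 + 4*p*u + u^2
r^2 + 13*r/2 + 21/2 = (r + 3)*(r + 7/2)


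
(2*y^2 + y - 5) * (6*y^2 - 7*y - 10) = 12*y^4 - 8*y^3 - 57*y^2 + 25*y + 50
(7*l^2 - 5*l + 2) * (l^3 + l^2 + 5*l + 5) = 7*l^5 + 2*l^4 + 32*l^3 + 12*l^2 - 15*l + 10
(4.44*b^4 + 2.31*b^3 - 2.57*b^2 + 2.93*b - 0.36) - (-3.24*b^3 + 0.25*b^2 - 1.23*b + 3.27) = 4.44*b^4 + 5.55*b^3 - 2.82*b^2 + 4.16*b - 3.63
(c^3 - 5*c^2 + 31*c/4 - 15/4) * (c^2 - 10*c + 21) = c^5 - 15*c^4 + 315*c^3/4 - 745*c^2/4 + 801*c/4 - 315/4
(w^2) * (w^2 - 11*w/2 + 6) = w^4 - 11*w^3/2 + 6*w^2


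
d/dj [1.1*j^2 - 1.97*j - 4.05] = 2.2*j - 1.97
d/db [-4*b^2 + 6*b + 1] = 6 - 8*b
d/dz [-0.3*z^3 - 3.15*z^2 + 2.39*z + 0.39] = -0.9*z^2 - 6.3*z + 2.39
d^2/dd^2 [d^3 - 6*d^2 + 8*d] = 6*d - 12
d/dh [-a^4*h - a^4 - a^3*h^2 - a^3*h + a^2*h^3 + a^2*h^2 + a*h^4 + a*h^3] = a*(-a^3 - 2*a^2*h - a^2 + 3*a*h^2 + 2*a*h + 4*h^3 + 3*h^2)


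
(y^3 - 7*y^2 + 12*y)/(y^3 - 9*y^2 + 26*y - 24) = y/(y - 2)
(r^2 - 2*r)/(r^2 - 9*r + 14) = r/(r - 7)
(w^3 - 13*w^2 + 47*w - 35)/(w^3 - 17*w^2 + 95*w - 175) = (w - 1)/(w - 5)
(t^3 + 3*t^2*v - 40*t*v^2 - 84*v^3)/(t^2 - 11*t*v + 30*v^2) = (t^2 + 9*t*v + 14*v^2)/(t - 5*v)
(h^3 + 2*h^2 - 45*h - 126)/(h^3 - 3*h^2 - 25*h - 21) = (h + 6)/(h + 1)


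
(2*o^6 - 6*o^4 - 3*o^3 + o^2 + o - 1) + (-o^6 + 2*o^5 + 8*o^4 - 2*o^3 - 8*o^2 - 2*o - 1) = o^6 + 2*o^5 + 2*o^4 - 5*o^3 - 7*o^2 - o - 2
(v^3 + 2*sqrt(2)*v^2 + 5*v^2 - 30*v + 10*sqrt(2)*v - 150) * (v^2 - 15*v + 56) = v^5 - 10*v^4 + 2*sqrt(2)*v^4 - 49*v^3 - 20*sqrt(2)*v^3 - 38*sqrt(2)*v^2 + 580*v^2 + 570*v + 560*sqrt(2)*v - 8400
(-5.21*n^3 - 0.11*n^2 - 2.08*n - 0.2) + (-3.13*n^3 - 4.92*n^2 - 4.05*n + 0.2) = -8.34*n^3 - 5.03*n^2 - 6.13*n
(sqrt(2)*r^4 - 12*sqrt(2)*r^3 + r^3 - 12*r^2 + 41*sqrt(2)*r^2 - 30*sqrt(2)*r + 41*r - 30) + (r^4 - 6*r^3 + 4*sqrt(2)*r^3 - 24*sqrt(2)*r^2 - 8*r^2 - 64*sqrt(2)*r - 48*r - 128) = r^4 + sqrt(2)*r^4 - 8*sqrt(2)*r^3 - 5*r^3 - 20*r^2 + 17*sqrt(2)*r^2 - 94*sqrt(2)*r - 7*r - 158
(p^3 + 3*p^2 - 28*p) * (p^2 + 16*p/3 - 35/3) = p^5 + 25*p^4/3 - 71*p^3/3 - 553*p^2/3 + 980*p/3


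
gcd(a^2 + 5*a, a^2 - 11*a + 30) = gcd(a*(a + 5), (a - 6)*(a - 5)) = 1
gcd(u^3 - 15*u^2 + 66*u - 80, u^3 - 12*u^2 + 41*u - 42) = u - 2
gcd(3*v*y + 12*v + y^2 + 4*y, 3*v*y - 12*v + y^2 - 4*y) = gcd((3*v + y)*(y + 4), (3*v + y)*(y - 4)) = 3*v + y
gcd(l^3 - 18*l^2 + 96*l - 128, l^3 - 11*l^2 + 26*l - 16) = l^2 - 10*l + 16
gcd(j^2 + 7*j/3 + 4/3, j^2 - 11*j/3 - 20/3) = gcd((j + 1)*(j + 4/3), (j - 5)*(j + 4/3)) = j + 4/3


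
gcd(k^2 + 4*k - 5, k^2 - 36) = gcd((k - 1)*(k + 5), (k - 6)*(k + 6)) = 1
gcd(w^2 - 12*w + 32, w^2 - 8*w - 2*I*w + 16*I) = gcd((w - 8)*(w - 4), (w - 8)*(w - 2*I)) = w - 8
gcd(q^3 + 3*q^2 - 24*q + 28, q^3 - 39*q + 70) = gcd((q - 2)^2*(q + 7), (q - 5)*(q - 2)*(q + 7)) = q^2 + 5*q - 14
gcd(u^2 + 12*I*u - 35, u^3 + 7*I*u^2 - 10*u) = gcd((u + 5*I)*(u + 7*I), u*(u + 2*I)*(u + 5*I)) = u + 5*I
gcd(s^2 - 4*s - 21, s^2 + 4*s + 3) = s + 3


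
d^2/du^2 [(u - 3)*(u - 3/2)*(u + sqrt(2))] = 6*u - 9 + 2*sqrt(2)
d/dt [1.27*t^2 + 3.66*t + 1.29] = 2.54*t + 3.66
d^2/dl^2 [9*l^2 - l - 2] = 18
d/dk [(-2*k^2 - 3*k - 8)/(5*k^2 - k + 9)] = (17*k^2 + 44*k - 35)/(25*k^4 - 10*k^3 + 91*k^2 - 18*k + 81)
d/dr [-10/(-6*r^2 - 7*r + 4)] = 10*(-12*r - 7)/(6*r^2 + 7*r - 4)^2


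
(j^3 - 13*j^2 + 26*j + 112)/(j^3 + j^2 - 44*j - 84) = (j - 8)/(j + 6)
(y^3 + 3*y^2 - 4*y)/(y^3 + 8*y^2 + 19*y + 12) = y*(y - 1)/(y^2 + 4*y + 3)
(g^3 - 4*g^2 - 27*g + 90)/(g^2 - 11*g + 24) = (g^2 - g - 30)/(g - 8)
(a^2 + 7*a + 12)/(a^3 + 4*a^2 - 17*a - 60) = (a + 4)/(a^2 + a - 20)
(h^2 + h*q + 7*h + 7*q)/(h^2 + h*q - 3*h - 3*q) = (h + 7)/(h - 3)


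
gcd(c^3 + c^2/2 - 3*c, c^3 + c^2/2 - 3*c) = c^3 + c^2/2 - 3*c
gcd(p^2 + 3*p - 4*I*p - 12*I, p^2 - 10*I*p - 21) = 1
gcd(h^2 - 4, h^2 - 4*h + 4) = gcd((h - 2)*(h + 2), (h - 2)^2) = h - 2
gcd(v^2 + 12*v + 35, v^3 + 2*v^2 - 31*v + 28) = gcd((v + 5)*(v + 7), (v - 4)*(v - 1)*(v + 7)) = v + 7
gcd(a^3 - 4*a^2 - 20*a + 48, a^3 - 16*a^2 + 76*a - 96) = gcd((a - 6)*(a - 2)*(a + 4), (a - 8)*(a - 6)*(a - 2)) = a^2 - 8*a + 12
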